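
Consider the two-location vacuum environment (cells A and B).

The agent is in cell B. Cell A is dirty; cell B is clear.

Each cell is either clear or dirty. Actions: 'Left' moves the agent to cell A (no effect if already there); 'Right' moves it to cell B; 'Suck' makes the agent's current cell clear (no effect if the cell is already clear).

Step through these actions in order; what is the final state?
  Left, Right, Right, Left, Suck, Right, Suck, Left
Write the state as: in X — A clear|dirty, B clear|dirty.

t=1 Left ⇒ in A — A dirty, B clear
t=2 Right ⇒ in B — A dirty, B clear
t=3 Right ⇒ in B — A dirty, B clear
t=4 Left ⇒ in A — A dirty, B clear
t=5 Suck ⇒ in A — A clear, B clear
t=6 Right ⇒ in B — A clear, B clear
t=7 Suck ⇒ in B — A clear, B clear
t=8 Left ⇒ in A — A clear, B clear

in A — A clear, B clear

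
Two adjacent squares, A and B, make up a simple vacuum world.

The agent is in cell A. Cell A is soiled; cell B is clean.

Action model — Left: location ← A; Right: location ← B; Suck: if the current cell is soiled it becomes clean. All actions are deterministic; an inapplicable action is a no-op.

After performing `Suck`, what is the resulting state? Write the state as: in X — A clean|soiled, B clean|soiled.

in A — A clean, B clean

start: in A — A soiled, B clean
t=1 Suck ⇒ in A — A clean, B clean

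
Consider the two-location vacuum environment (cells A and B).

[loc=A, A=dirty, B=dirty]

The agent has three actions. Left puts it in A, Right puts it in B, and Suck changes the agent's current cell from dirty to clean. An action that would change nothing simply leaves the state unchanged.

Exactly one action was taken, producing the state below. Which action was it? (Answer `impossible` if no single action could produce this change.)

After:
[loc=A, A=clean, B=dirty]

Suck

try  Left: (A; A:dirty, B:dirty)
try Right: (B; A:dirty, B:dirty)
try  Suck: (A; A:clean, B:dirty)  ← match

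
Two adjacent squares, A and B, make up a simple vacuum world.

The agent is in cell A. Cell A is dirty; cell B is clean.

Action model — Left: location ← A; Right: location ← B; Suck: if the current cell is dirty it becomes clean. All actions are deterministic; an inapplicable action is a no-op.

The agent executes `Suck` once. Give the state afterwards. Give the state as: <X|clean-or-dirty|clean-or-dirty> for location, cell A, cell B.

<A|clean|clean>

start: <A|dirty|clean>
1. Suck → <A|clean|clean>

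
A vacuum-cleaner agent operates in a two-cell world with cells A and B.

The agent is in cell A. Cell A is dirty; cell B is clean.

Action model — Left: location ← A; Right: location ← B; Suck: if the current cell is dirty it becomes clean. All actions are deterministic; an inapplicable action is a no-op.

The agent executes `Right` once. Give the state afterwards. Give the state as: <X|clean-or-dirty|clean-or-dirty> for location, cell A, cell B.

<B|dirty|clean>

start: <A|dirty|clean>
1) do Right; now <B|dirty|clean>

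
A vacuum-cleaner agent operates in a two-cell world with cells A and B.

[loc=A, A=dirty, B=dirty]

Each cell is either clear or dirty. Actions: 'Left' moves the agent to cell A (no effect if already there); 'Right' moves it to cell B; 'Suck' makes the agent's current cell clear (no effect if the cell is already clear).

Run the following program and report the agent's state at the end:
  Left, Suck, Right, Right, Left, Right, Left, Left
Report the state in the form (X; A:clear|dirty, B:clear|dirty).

1. Left → (A; A:dirty, B:dirty)
2. Suck → (A; A:clear, B:dirty)
3. Right → (B; A:clear, B:dirty)
4. Right → (B; A:clear, B:dirty)
5. Left → (A; A:clear, B:dirty)
6. Right → (B; A:clear, B:dirty)
7. Left → (A; A:clear, B:dirty)
8. Left → (A; A:clear, B:dirty)

(A; A:clear, B:dirty)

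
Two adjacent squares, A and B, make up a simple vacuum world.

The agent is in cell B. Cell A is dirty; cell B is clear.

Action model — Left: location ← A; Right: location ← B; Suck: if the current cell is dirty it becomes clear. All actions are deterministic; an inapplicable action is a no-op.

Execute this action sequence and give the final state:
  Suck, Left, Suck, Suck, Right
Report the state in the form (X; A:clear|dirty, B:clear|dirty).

step 1/5 (Suck): (B; A:dirty, B:clear)
step 2/5 (Left): (A; A:dirty, B:clear)
step 3/5 (Suck): (A; A:clear, B:clear)
step 4/5 (Suck): (A; A:clear, B:clear)
step 5/5 (Right): (B; A:clear, B:clear)

(B; A:clear, B:clear)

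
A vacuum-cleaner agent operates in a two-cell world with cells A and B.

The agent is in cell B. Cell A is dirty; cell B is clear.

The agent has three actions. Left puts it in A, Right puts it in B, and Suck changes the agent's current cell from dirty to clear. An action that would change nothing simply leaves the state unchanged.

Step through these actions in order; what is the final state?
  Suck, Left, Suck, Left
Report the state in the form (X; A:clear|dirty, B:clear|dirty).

t=1 Suck ⇒ (B; A:dirty, B:clear)
t=2 Left ⇒ (A; A:dirty, B:clear)
t=3 Suck ⇒ (A; A:clear, B:clear)
t=4 Left ⇒ (A; A:clear, B:clear)

(A; A:clear, B:clear)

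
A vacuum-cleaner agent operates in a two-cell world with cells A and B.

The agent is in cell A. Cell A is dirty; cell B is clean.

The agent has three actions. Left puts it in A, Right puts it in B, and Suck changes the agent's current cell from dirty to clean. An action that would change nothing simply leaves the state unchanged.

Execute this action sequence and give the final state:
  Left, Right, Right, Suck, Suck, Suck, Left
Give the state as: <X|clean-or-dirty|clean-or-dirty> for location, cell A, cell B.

t=1 Left ⇒ <A|dirty|clean>
t=2 Right ⇒ <B|dirty|clean>
t=3 Right ⇒ <B|dirty|clean>
t=4 Suck ⇒ <B|dirty|clean>
t=5 Suck ⇒ <B|dirty|clean>
t=6 Suck ⇒ <B|dirty|clean>
t=7 Left ⇒ <A|dirty|clean>

<A|dirty|clean>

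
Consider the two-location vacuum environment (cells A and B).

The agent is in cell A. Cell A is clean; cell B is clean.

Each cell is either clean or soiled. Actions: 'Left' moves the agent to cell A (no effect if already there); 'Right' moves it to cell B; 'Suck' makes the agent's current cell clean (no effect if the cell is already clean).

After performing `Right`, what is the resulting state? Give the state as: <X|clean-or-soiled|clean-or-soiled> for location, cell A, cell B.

start: <A|clean|clean>
Right (#1): <B|clean|clean>

<B|clean|clean>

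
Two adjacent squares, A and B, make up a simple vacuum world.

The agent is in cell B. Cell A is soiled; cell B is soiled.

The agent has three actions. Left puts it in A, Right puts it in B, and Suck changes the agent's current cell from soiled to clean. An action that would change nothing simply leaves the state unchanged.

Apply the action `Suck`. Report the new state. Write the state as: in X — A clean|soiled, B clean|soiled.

in B — A soiled, B clean

start: in B — A soiled, B soiled
Suck (#1): in B — A soiled, B clean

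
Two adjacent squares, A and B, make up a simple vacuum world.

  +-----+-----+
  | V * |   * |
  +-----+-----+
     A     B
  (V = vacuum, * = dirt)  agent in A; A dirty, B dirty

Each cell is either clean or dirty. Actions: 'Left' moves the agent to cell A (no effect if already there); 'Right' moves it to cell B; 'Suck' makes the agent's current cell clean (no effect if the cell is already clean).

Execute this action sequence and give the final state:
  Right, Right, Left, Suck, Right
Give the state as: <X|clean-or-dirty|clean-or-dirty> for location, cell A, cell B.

<B|clean|dirty>

Right (#1): <B|dirty|dirty>
Right (#2): <B|dirty|dirty>
Left (#3): <A|dirty|dirty>
Suck (#4): <A|clean|dirty>
Right (#5): <B|clean|dirty>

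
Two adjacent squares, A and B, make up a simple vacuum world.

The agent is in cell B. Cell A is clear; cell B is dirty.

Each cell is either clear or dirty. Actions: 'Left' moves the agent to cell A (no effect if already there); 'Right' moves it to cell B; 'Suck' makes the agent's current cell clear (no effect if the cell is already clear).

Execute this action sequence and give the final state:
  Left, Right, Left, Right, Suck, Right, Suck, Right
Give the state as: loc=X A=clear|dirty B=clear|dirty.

loc=B A=clear B=clear

1) do Left; now loc=A A=clear B=dirty
2) do Right; now loc=B A=clear B=dirty
3) do Left; now loc=A A=clear B=dirty
4) do Right; now loc=B A=clear B=dirty
5) do Suck; now loc=B A=clear B=clear
6) do Right; now loc=B A=clear B=clear
7) do Suck; now loc=B A=clear B=clear
8) do Right; now loc=B A=clear B=clear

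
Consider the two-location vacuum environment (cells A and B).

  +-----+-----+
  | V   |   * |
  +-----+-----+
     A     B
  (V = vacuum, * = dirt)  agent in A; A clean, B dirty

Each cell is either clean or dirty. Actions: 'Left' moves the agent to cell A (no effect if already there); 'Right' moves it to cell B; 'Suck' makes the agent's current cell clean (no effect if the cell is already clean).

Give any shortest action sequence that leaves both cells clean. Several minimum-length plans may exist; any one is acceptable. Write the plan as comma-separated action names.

Right, Suck

1) do Right; now in B — A clean, B dirty
2) do Suck; now in B — A clean, B clean
min 2: go B then Suck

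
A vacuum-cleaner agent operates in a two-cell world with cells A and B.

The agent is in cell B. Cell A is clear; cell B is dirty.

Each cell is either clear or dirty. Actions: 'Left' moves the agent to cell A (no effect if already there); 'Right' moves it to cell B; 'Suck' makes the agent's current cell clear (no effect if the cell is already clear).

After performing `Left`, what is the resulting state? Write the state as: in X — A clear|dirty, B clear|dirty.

in A — A clear, B dirty

start: in B — A clear, B dirty
[1] after Left: in A — A clear, B dirty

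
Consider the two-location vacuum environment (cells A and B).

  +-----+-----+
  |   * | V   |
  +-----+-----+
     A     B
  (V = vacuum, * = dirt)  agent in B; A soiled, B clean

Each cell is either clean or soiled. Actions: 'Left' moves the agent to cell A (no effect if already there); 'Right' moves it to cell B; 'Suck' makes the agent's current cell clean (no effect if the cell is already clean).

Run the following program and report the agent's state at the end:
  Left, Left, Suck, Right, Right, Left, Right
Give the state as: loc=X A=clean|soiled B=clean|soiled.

[1] after Left: loc=A A=soiled B=clean
[2] after Left: loc=A A=soiled B=clean
[3] after Suck: loc=A A=clean B=clean
[4] after Right: loc=B A=clean B=clean
[5] after Right: loc=B A=clean B=clean
[6] after Left: loc=A A=clean B=clean
[7] after Right: loc=B A=clean B=clean

loc=B A=clean B=clean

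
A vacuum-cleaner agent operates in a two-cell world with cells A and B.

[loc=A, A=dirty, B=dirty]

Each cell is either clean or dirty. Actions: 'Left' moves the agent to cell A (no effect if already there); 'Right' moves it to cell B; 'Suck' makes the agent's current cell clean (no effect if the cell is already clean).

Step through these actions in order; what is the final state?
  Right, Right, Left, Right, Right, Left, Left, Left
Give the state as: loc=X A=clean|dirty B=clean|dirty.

loc=A A=dirty B=dirty

[1] after Right: loc=B A=dirty B=dirty
[2] after Right: loc=B A=dirty B=dirty
[3] after Left: loc=A A=dirty B=dirty
[4] after Right: loc=B A=dirty B=dirty
[5] after Right: loc=B A=dirty B=dirty
[6] after Left: loc=A A=dirty B=dirty
[7] after Left: loc=A A=dirty B=dirty
[8] after Left: loc=A A=dirty B=dirty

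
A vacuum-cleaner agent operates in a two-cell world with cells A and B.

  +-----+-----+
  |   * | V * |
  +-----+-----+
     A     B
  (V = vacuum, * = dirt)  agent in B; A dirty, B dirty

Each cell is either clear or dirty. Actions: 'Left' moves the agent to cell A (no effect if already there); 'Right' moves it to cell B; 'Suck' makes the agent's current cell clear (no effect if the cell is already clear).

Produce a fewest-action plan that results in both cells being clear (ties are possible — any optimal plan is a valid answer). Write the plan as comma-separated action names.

Suck, Left, Suck

t=1 Suck ⇒ <B|dirty|clear>
t=2 Left ⇒ <A|dirty|clear>
t=3 Suck ⇒ <A|clear|clear>
min 3: Suck B + move + Suck A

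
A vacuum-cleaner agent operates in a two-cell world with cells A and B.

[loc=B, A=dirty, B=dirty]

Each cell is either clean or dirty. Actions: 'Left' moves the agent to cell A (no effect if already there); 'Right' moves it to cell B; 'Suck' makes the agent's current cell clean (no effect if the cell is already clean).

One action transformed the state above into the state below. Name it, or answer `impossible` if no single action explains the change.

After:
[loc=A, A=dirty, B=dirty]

Left

try  Left: in A — A dirty, B dirty  ← match
try Right: in B — A dirty, B dirty
try  Suck: in B — A dirty, B clean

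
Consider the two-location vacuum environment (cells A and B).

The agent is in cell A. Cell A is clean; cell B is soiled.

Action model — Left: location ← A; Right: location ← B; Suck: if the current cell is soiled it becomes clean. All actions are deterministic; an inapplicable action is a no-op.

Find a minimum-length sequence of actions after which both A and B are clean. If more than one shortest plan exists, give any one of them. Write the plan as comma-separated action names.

step 1/2 (Right): <B|clean|soiled>
step 2/2 (Suck): <B|clean|clean>
min 2: go B then Suck

Right, Suck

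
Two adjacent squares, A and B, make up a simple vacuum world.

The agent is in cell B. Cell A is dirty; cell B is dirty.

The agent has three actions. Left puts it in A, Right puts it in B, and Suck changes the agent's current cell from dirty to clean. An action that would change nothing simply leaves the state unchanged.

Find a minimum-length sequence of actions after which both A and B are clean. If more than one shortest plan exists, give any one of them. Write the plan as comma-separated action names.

1. Suck → loc=B A=dirty B=clean
2. Left → loc=A A=dirty B=clean
3. Suck → loc=A A=clean B=clean
min 3: Suck B + move + Suck A

Suck, Left, Suck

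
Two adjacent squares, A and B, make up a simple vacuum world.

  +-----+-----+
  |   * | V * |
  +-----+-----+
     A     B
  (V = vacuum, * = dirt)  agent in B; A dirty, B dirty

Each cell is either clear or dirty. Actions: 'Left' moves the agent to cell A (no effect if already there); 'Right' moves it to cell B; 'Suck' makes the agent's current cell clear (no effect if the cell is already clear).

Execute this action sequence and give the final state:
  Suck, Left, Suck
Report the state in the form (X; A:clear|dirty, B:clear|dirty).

1) do Suck; now (B; A:dirty, B:clear)
2) do Left; now (A; A:dirty, B:clear)
3) do Suck; now (A; A:clear, B:clear)

(A; A:clear, B:clear)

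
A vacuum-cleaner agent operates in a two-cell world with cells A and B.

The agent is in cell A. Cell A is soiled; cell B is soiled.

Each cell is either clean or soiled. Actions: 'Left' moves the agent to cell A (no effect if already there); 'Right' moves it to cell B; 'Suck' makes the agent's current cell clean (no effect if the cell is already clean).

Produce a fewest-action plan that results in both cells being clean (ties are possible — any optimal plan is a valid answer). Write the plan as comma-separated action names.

step 1/3 (Suck): <A|clean|soiled>
step 2/3 (Right): <B|clean|soiled>
step 3/3 (Suck): <B|clean|clean>
min 3: Suck A + move + Suck B

Suck, Right, Suck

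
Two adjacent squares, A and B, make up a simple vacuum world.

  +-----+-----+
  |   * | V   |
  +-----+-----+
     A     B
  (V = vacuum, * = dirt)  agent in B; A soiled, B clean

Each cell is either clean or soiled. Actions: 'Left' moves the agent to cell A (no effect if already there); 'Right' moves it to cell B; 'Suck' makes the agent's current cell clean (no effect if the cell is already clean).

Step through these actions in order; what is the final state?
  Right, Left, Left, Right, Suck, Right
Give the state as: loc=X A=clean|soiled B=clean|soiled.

loc=B A=soiled B=clean

1. Right → loc=B A=soiled B=clean
2. Left → loc=A A=soiled B=clean
3. Left → loc=A A=soiled B=clean
4. Right → loc=B A=soiled B=clean
5. Suck → loc=B A=soiled B=clean
6. Right → loc=B A=soiled B=clean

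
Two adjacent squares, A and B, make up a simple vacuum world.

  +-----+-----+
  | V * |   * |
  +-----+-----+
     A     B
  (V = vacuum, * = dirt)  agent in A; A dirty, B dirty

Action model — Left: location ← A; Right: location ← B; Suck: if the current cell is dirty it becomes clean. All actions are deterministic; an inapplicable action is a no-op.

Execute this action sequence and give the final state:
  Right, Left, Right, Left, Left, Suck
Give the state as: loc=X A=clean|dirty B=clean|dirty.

loc=A A=clean B=dirty

t=1 Right ⇒ loc=B A=dirty B=dirty
t=2 Left ⇒ loc=A A=dirty B=dirty
t=3 Right ⇒ loc=B A=dirty B=dirty
t=4 Left ⇒ loc=A A=dirty B=dirty
t=5 Left ⇒ loc=A A=dirty B=dirty
t=6 Suck ⇒ loc=A A=clean B=dirty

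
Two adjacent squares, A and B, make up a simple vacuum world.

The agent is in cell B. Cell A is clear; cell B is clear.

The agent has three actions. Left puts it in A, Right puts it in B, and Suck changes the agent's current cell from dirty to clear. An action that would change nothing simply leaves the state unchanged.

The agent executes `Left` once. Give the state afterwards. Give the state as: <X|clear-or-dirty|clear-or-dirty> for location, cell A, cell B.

start: <B|clear|clear>
1) do Left; now <A|clear|clear>

<A|clear|clear>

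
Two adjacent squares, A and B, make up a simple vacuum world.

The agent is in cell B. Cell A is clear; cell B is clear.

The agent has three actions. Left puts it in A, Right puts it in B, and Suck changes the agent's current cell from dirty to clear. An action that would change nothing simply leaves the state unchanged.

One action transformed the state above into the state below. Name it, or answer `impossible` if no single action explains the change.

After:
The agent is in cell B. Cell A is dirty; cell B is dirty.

impossible

try  Left: (A; A:clear, B:clear)
try Right: (B; A:clear, B:clear)
try  Suck: (B; A:clear, B:clear)
no single action produces the after-state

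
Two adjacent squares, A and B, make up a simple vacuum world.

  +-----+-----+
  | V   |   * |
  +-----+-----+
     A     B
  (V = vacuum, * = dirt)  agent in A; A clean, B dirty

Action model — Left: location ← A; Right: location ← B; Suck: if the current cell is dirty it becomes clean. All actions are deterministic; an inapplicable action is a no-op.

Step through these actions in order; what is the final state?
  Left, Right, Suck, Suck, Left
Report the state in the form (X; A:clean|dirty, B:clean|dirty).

Left (#1): (A; A:clean, B:dirty)
Right (#2): (B; A:clean, B:dirty)
Suck (#3): (B; A:clean, B:clean)
Suck (#4): (B; A:clean, B:clean)
Left (#5): (A; A:clean, B:clean)

(A; A:clean, B:clean)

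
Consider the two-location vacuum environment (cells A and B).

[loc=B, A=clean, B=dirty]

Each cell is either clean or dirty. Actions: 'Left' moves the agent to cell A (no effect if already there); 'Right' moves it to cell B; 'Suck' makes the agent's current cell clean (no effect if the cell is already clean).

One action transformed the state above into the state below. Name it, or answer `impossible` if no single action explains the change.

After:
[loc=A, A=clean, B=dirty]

Left

try  Left: <A|clean|dirty>  ← match
try Right: <B|clean|dirty>
try  Suck: <B|clean|clean>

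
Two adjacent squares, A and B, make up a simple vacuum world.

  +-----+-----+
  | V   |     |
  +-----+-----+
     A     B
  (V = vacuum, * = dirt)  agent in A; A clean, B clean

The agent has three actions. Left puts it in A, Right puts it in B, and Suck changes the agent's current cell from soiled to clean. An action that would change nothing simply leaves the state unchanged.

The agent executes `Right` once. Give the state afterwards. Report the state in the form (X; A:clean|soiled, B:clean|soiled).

start: (A; A:clean, B:clean)
step 1/1 (Right): (B; A:clean, B:clean)

(B; A:clean, B:clean)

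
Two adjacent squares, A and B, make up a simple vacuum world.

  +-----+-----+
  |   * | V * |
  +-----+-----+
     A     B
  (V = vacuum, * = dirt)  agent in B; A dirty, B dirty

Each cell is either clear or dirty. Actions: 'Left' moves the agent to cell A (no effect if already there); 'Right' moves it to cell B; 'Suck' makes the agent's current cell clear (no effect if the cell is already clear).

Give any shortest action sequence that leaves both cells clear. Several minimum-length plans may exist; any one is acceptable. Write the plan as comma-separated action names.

1. Suck → loc=B A=dirty B=clear
2. Left → loc=A A=dirty B=clear
3. Suck → loc=A A=clear B=clear
min 3: Suck B + move + Suck A

Suck, Left, Suck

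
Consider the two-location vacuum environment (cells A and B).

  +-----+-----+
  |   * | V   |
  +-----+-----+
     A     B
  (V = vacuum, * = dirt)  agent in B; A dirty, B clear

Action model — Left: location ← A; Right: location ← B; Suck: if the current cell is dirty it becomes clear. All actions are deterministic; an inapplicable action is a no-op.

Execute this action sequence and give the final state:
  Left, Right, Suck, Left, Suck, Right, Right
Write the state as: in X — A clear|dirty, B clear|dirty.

in B — A clear, B clear

step 1/7 (Left): in A — A dirty, B clear
step 2/7 (Right): in B — A dirty, B clear
step 3/7 (Suck): in B — A dirty, B clear
step 4/7 (Left): in A — A dirty, B clear
step 5/7 (Suck): in A — A clear, B clear
step 6/7 (Right): in B — A clear, B clear
step 7/7 (Right): in B — A clear, B clear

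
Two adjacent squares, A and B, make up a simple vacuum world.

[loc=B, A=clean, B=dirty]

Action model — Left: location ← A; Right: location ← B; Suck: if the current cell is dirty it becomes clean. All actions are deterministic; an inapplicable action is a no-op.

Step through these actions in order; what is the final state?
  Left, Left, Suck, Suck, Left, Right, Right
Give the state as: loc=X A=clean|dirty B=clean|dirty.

step 1/7 (Left): loc=A A=clean B=dirty
step 2/7 (Left): loc=A A=clean B=dirty
step 3/7 (Suck): loc=A A=clean B=dirty
step 4/7 (Suck): loc=A A=clean B=dirty
step 5/7 (Left): loc=A A=clean B=dirty
step 6/7 (Right): loc=B A=clean B=dirty
step 7/7 (Right): loc=B A=clean B=dirty

loc=B A=clean B=dirty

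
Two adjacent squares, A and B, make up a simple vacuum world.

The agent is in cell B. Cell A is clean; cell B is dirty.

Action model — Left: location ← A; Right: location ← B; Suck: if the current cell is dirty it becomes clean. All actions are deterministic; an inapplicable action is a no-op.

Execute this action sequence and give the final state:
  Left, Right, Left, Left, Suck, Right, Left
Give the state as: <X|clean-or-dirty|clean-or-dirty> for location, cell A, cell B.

1) do Left; now <A|clean|dirty>
2) do Right; now <B|clean|dirty>
3) do Left; now <A|clean|dirty>
4) do Left; now <A|clean|dirty>
5) do Suck; now <A|clean|dirty>
6) do Right; now <B|clean|dirty>
7) do Left; now <A|clean|dirty>

<A|clean|dirty>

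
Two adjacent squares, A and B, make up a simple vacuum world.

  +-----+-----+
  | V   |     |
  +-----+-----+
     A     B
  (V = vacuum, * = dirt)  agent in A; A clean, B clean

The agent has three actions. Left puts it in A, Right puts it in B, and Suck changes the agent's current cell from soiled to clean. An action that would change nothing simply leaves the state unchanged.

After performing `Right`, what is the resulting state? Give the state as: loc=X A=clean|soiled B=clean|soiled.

loc=B A=clean B=clean

start: loc=A A=clean B=clean
1) do Right; now loc=B A=clean B=clean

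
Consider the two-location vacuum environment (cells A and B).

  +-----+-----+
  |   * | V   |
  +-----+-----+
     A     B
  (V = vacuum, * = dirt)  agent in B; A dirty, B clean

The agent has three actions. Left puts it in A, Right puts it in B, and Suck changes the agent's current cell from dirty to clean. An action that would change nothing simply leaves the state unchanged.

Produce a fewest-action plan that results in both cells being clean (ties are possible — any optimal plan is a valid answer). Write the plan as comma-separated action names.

Left, Suck

step 1/2 (Left): in A — A dirty, B clean
step 2/2 (Suck): in A — A clean, B clean
min 2: go A then Suck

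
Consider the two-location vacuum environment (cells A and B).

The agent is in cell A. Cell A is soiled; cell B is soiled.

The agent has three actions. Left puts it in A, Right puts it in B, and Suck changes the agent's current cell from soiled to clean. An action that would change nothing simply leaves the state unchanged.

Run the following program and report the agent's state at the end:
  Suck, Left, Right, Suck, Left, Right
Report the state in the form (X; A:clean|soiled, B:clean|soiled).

(B; A:clean, B:clean)

t=1 Suck ⇒ (A; A:clean, B:soiled)
t=2 Left ⇒ (A; A:clean, B:soiled)
t=3 Right ⇒ (B; A:clean, B:soiled)
t=4 Suck ⇒ (B; A:clean, B:clean)
t=5 Left ⇒ (A; A:clean, B:clean)
t=6 Right ⇒ (B; A:clean, B:clean)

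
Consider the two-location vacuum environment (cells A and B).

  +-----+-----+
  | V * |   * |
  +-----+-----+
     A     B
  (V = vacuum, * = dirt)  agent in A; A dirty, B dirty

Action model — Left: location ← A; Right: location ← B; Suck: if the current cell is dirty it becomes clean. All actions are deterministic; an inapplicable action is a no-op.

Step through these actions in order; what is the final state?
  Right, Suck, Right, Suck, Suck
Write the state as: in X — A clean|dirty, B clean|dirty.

in B — A dirty, B clean

Right (#1): in B — A dirty, B dirty
Suck (#2): in B — A dirty, B clean
Right (#3): in B — A dirty, B clean
Suck (#4): in B — A dirty, B clean
Suck (#5): in B — A dirty, B clean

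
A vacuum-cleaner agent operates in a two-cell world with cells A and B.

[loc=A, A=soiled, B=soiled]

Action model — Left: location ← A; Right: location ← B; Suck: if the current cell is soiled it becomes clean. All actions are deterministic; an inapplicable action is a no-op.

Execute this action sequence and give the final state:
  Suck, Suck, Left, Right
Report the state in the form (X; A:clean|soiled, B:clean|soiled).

(B; A:clean, B:soiled)

1. Suck → (A; A:clean, B:soiled)
2. Suck → (A; A:clean, B:soiled)
3. Left → (A; A:clean, B:soiled)
4. Right → (B; A:clean, B:soiled)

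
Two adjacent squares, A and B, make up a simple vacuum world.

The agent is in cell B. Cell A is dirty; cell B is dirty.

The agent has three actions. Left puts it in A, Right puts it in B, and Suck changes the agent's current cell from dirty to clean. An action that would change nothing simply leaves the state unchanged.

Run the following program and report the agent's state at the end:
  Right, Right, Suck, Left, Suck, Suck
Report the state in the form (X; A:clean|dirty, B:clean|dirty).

[1] after Right: (B; A:dirty, B:dirty)
[2] after Right: (B; A:dirty, B:dirty)
[3] after Suck: (B; A:dirty, B:clean)
[4] after Left: (A; A:dirty, B:clean)
[5] after Suck: (A; A:clean, B:clean)
[6] after Suck: (A; A:clean, B:clean)

(A; A:clean, B:clean)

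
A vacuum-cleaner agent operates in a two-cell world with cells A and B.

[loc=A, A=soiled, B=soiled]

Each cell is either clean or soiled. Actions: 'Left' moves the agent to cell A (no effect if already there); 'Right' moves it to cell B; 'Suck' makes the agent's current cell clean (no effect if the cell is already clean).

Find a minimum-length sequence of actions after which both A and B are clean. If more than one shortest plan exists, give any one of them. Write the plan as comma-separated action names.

1) do Suck; now in A — A clean, B soiled
2) do Right; now in B — A clean, B soiled
3) do Suck; now in B — A clean, B clean
min 3: Suck A + move + Suck B

Suck, Right, Suck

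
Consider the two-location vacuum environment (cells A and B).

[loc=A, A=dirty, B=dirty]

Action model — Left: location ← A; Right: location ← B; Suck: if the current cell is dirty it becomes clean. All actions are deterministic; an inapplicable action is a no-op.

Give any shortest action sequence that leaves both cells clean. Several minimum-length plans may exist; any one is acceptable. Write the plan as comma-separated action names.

Suck, Right, Suck

1) do Suck; now (A; A:clean, B:dirty)
2) do Right; now (B; A:clean, B:dirty)
3) do Suck; now (B; A:clean, B:clean)
min 3: Suck A + move + Suck B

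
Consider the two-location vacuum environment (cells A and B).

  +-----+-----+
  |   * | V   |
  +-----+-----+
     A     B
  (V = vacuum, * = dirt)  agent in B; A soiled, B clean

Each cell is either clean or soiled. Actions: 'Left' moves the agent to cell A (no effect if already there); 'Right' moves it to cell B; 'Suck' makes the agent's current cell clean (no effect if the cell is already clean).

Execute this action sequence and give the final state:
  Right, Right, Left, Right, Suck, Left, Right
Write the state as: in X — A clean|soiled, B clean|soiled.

t=1 Right ⇒ in B — A soiled, B clean
t=2 Right ⇒ in B — A soiled, B clean
t=3 Left ⇒ in A — A soiled, B clean
t=4 Right ⇒ in B — A soiled, B clean
t=5 Suck ⇒ in B — A soiled, B clean
t=6 Left ⇒ in A — A soiled, B clean
t=7 Right ⇒ in B — A soiled, B clean

in B — A soiled, B clean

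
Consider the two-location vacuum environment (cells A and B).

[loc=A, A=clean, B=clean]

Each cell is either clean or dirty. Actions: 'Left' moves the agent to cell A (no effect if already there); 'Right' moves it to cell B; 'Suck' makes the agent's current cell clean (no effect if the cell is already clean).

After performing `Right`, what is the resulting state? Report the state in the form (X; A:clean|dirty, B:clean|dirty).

start: (A; A:clean, B:clean)
[1] after Right: (B; A:clean, B:clean)

(B; A:clean, B:clean)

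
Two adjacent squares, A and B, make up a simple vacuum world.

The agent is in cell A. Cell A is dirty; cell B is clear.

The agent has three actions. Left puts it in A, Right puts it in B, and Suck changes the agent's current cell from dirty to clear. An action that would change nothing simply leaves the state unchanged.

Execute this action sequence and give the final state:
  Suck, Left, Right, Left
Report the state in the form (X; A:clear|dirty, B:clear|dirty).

[1] after Suck: (A; A:clear, B:clear)
[2] after Left: (A; A:clear, B:clear)
[3] after Right: (B; A:clear, B:clear)
[4] after Left: (A; A:clear, B:clear)

(A; A:clear, B:clear)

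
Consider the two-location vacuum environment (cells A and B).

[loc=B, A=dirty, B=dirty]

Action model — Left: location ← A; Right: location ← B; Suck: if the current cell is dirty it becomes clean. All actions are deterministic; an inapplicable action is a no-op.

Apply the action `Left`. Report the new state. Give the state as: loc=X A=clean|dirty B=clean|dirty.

loc=A A=dirty B=dirty

start: loc=B A=dirty B=dirty
[1] after Left: loc=A A=dirty B=dirty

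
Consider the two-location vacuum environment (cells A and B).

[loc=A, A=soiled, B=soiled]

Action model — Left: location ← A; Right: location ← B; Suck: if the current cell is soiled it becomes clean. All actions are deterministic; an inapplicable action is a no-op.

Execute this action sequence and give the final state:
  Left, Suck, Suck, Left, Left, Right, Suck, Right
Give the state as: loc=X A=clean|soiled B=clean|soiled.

1. Left → loc=A A=soiled B=soiled
2. Suck → loc=A A=clean B=soiled
3. Suck → loc=A A=clean B=soiled
4. Left → loc=A A=clean B=soiled
5. Left → loc=A A=clean B=soiled
6. Right → loc=B A=clean B=soiled
7. Suck → loc=B A=clean B=clean
8. Right → loc=B A=clean B=clean

loc=B A=clean B=clean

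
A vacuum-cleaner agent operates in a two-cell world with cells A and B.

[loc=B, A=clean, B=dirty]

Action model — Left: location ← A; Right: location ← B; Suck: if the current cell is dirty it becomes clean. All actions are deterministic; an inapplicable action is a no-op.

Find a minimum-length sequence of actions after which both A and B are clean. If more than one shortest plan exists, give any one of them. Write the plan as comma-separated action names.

Suck

[1] after Suck: in B — A clean, B clean
min 1: B is dirty, one Suck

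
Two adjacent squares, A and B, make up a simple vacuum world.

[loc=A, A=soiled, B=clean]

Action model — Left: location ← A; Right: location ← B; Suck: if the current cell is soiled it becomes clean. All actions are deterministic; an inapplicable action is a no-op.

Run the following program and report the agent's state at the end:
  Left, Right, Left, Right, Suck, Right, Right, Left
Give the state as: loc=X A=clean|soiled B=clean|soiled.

loc=A A=soiled B=clean

step 1/8 (Left): loc=A A=soiled B=clean
step 2/8 (Right): loc=B A=soiled B=clean
step 3/8 (Left): loc=A A=soiled B=clean
step 4/8 (Right): loc=B A=soiled B=clean
step 5/8 (Suck): loc=B A=soiled B=clean
step 6/8 (Right): loc=B A=soiled B=clean
step 7/8 (Right): loc=B A=soiled B=clean
step 8/8 (Left): loc=A A=soiled B=clean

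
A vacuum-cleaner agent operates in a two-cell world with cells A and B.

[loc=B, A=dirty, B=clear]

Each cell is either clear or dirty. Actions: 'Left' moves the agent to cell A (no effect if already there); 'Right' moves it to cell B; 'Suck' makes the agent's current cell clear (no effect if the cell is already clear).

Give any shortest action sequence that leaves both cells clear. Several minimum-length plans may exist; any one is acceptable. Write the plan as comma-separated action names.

Left, Suck

t=1 Left ⇒ in A — A dirty, B clear
t=2 Suck ⇒ in A — A clear, B clear
min 2: go A then Suck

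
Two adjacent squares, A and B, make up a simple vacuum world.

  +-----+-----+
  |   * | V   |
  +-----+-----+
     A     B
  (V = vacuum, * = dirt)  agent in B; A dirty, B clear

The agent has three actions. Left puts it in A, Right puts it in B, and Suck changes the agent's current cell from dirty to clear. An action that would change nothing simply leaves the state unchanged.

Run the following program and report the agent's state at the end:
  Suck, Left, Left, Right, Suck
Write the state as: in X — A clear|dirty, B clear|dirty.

in B — A dirty, B clear

Suck (#1): in B — A dirty, B clear
Left (#2): in A — A dirty, B clear
Left (#3): in A — A dirty, B clear
Right (#4): in B — A dirty, B clear
Suck (#5): in B — A dirty, B clear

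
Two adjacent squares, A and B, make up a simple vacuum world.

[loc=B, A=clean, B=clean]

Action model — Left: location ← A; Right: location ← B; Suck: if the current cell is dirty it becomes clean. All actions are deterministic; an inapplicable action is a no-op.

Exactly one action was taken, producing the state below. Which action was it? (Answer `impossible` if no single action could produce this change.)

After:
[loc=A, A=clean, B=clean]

Left

try  Left: (A; A:clean, B:clean)  ← match
try Right: (B; A:clean, B:clean)
try  Suck: (B; A:clean, B:clean)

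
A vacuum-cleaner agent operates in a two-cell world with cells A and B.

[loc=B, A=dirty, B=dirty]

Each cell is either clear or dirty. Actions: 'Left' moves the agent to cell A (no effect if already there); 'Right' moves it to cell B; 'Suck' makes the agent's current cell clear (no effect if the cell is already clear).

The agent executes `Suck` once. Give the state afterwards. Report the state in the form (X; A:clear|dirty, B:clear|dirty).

start: (B; A:dirty, B:dirty)
1) do Suck; now (B; A:dirty, B:clear)

(B; A:dirty, B:clear)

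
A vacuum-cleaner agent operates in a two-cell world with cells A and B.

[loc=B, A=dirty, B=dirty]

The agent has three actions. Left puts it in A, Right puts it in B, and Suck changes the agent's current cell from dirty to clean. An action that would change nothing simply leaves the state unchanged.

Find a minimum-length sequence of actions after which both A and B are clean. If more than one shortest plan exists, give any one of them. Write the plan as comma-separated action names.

Suck, Left, Suck

t=1 Suck ⇒ loc=B A=dirty B=clean
t=2 Left ⇒ loc=A A=dirty B=clean
t=3 Suck ⇒ loc=A A=clean B=clean
min 3: Suck B + move + Suck A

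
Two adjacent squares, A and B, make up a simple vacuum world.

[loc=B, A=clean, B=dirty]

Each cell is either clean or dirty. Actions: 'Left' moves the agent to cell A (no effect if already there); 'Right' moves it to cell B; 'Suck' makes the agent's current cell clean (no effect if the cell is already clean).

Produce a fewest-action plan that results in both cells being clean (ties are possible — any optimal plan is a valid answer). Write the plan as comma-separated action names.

t=1 Suck ⇒ (B; A:clean, B:clean)
min 1: B is dirty, one Suck

Suck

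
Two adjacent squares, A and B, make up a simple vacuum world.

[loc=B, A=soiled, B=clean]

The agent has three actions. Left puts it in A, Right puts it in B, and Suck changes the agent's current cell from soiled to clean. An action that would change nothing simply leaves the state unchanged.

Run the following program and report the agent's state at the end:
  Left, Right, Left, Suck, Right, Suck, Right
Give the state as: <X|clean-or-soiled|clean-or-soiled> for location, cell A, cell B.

1) do Left; now <A|soiled|clean>
2) do Right; now <B|soiled|clean>
3) do Left; now <A|soiled|clean>
4) do Suck; now <A|clean|clean>
5) do Right; now <B|clean|clean>
6) do Suck; now <B|clean|clean>
7) do Right; now <B|clean|clean>

<B|clean|clean>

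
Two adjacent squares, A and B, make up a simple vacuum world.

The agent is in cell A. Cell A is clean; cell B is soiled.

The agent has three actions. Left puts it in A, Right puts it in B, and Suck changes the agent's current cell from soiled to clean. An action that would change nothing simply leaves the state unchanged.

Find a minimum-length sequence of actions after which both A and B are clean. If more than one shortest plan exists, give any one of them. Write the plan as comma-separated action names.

[1] after Right: in B — A clean, B soiled
[2] after Suck: in B — A clean, B clean
min 2: go B then Suck

Right, Suck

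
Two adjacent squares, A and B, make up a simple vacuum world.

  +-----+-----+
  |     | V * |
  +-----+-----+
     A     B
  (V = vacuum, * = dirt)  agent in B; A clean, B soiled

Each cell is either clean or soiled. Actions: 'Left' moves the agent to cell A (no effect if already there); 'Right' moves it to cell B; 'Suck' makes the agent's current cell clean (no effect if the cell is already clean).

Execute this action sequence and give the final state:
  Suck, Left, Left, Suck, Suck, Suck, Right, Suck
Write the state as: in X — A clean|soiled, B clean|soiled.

in B — A clean, B clean

t=1 Suck ⇒ in B — A clean, B clean
t=2 Left ⇒ in A — A clean, B clean
t=3 Left ⇒ in A — A clean, B clean
t=4 Suck ⇒ in A — A clean, B clean
t=5 Suck ⇒ in A — A clean, B clean
t=6 Suck ⇒ in A — A clean, B clean
t=7 Right ⇒ in B — A clean, B clean
t=8 Suck ⇒ in B — A clean, B clean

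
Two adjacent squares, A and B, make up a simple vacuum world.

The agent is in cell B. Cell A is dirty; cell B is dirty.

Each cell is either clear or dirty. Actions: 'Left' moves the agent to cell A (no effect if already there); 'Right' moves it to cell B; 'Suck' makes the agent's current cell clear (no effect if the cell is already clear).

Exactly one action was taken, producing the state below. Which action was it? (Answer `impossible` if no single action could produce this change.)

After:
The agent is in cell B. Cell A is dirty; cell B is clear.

try  Left: loc=A A=dirty B=dirty
try Right: loc=B A=dirty B=dirty
try  Suck: loc=B A=dirty B=clear  ← match

Suck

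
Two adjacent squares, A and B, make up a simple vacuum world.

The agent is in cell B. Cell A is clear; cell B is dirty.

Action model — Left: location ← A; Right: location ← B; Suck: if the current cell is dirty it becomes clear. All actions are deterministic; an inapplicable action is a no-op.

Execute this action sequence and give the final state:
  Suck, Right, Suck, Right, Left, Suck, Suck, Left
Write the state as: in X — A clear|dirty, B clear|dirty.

t=1 Suck ⇒ in B — A clear, B clear
t=2 Right ⇒ in B — A clear, B clear
t=3 Suck ⇒ in B — A clear, B clear
t=4 Right ⇒ in B — A clear, B clear
t=5 Left ⇒ in A — A clear, B clear
t=6 Suck ⇒ in A — A clear, B clear
t=7 Suck ⇒ in A — A clear, B clear
t=8 Left ⇒ in A — A clear, B clear

in A — A clear, B clear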